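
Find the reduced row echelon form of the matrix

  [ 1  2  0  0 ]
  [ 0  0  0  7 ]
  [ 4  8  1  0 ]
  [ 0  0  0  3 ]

[[1, 2, 0, 0], [0, 0, 1, 0], [0, 0, 0, 1], [0, 0, 0, 0]]

Subtract 4 times ρ1 from ρ3.
  [ 1  2  0  0 ]
  [ 0  0  0  7 ]
  [ 0  0  1  0 ]
  [ 0  0  0  3 ]
Swap ρ2 and ρ3.
  [ 1  2  0  0 ]
  [ 0  0  1  0 ]
  [ 0  0  0  7 ]
  [ 0  0  0  3 ]
Multiply ρ3 by 1/7.
  [ 1  2  0  0 ]
  [ 0  0  1  0 ]
  [ 0  0  0  1 ]
  [ 0  0  0  3 ]
Subtract 3 times ρ3 from ρ4.
  [ 1  2  0  0 ]
  [ 0  0  1  0 ]
  [ 0  0  0  1 ]
  [ 0  0  0  0 ]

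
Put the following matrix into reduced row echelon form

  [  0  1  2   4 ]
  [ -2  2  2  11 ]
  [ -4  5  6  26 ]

[[1, 0, 1, -3/2], [0, 1, 2, 4], [0, 0, 0, 0]]

Swap R1 and R2.
  [ -2  2  2  11 ]
  [  0  1  2   4 ]
  [ -4  5  6  26 ]
Multiply R1 by -1/2.
  [  1  -1  -1  -11/2 ]
  [  0   1   2      4 ]
  [ -4   5   6     26 ]
Add 4 times R1 to R3.
  [ 1  -1  -1  -11/2 ]
  [ 0   1   2      4 ]
  [ 0   1   2      4 ]
Subtract R2 from R3.
  [ 1  -1  -1  -11/2 ]
  [ 0   1   2      4 ]
  [ 0   0   0      0 ]
Add R2 to R1.
  [ 1  0  1  -3/2 ]
  [ 0  1  2     4 ]
  [ 0  0  0     0 ]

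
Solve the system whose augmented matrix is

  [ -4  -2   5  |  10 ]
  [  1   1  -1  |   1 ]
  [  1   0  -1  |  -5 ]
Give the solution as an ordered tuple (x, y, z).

r1 → -1/4·r1
  [ 1  1/2  -5/4  |  -5/2 ]
  [ 1    1    -1  |     1 ]
  [ 1    0    -1  |    -5 ]
r2 → r2 − r1
  [ 1  1/2  -5/4  |  -5/2 ]
  [ 0  1/2   1/4  |   7/2 ]
  [ 1    0    -1  |    -5 ]
r3 → r3 − r1
  [ 1   1/2  -5/4  |  -5/2 ]
  [ 0   1/2   1/4  |   7/2 ]
  [ 0  -1/2   1/4  |  -5/2 ]
r2 → 2·r2
  [ 1   1/2  -5/4  |  -5/2 ]
  [ 0     1   1/2  |     7 ]
  [ 0  -1/2   1/4  |  -5/2 ]
r3 → r3 + 1/2·r2
  [ 1  1/2  -5/4  |  -5/2 ]
  [ 0    1   1/2  |     7 ]
  [ 0    0   1/2  |     1 ]
r3 → 2·r3
  [ 1  1/2  -5/4  |  -5/2 ]
  [ 0    1   1/2  |     7 ]
  [ 0    0     1  |     2 ]
r2 → r2 − 1/2·r3
  [ 1  1/2  -5/4  |  -5/2 ]
  [ 0    1     0  |     6 ]
  [ 0    0     1  |     2 ]
r1 → r1 + 5/4·r3
  [ 1  1/2  0  |  0 ]
  [ 0    1  0  |  6 ]
  [ 0    0  1  |  2 ]
r1 → r1 − 1/2·r2
  [ 1  0  0  |  -3 ]
  [ 0  1  0  |   6 ]
  [ 0  0  1  |   2 ]
Reading off the last column: x = -3, y = 6, z = 2.

(-3, 6, 2)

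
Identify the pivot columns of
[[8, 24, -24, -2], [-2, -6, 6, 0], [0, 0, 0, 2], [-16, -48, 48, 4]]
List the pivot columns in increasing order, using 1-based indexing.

1, 4

Multiply ρ1 by 1/8.
  [   1    3  -3  -1/4 ]
  [  -2   -6   6     0 ]
  [   0    0   0     2 ]
  [ -16  -48  48     4 ]
Add 2 times ρ1 to ρ2.
  [   1    3  -3  -1/4 ]
  [   0    0   0  -1/2 ]
  [   0    0   0     2 ]
  [ -16  -48  48     4 ]
Add 16 times ρ1 to ρ4.
  [ 1  3  -3  -1/4 ]
  [ 0  0   0  -1/2 ]
  [ 0  0   0     2 ]
  [ 0  0   0     0 ]
Multiply ρ2 by -2.
  [ 1  3  -3  -1/4 ]
  [ 0  0   0     1 ]
  [ 0  0   0     2 ]
  [ 0  0   0     0 ]
Subtract 2 times ρ2 from ρ3.
  [ 1  3  -3  -1/4 ]
  [ 0  0   0     1 ]
  [ 0  0   0     0 ]
  [ 0  0   0     0 ]
Add 1/4 times ρ2 to ρ1.
  [ 1  3  -3  0 ]
  [ 0  0   0  1 ]
  [ 0  0   0  0 ]
  [ 0  0   0  0 ]
Pivot columns are the columns containing a leading 1.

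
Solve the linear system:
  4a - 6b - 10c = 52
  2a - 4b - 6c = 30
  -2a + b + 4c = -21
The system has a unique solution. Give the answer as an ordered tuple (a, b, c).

Form the augmented matrix and row-reduce:
  [  4  -6  -10  |   52 ]
  [  2  -4   -6  |   30 ]
  [ -2   1    4  |  -21 ]
ρ1 := 1/4·ρ1
  [  1  -3/2  -5/2  |   13 ]
  [  2    -4    -6  |   30 ]
  [ -2     1     4  |  -21 ]
ρ2 := ρ2 − 2·ρ1
  [  1  -3/2  -5/2  |   13 ]
  [  0    -1    -1  |    4 ]
  [ -2     1     4  |  -21 ]
ρ3 := ρ3 + 2·ρ1
  [ 1  -3/2  -5/2  |  13 ]
  [ 0    -1    -1  |   4 ]
  [ 0    -2    -1  |   5 ]
ρ2 := -1·ρ2
  [ 1  -3/2  -5/2  |  13 ]
  [ 0     1     1  |  -4 ]
  [ 0    -2    -1  |   5 ]
ρ3 := ρ3 + 2·ρ2
  [ 1  -3/2  -5/2  |  13 ]
  [ 0     1     1  |  -4 ]
  [ 0     0     1  |  -3 ]
ρ2 := ρ2 − ρ3
  [ 1  -3/2  -5/2  |  13 ]
  [ 0     1     0  |  -1 ]
  [ 0     0     1  |  -3 ]
ρ1 := ρ1 + 5/2·ρ3
  [ 1  -3/2  0  |  11/2 ]
  [ 0     1  0  |    -1 ]
  [ 0     0  1  |    -3 ]
ρ1 := ρ1 + 3/2·ρ2
  [ 1  0  0  |   4 ]
  [ 0  1  0  |  -1 ]
  [ 0  0  1  |  -3 ]
Reading off the last column: a = 4, b = -1, c = -3.

(4, -1, -3)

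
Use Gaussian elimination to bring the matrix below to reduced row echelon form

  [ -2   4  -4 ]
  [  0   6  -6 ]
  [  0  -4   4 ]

r1 -> -1/2·r1
  [ 1  -2   2 ]
  [ 0   6  -6 ]
  [ 0  -4   4 ]
r2 -> 1/6·r2
  [ 1  -2   2 ]
  [ 0   1  -1 ]
  [ 0  -4   4 ]
r3 -> r3 + 4·r2
  [ 1  -2   2 ]
  [ 0   1  -1 ]
  [ 0   0   0 ]
r1 -> r1 + 2·r2
  [ 1  0   0 ]
  [ 0  1  -1 ]
  [ 0  0   0 ]

[[1, 0, 0], [0, 1, -1], [0, 0, 0]]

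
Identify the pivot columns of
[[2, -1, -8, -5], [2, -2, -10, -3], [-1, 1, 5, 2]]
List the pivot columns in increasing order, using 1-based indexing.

1, 2, 4

r1 -> 1/2·r1
  [  1  -1/2   -4  -5/2 ]
  [  2    -2  -10    -3 ]
  [ -1     1    5     2 ]
r2 -> r2 − 2·r1
  [  1  -1/2  -4  -5/2 ]
  [  0    -1  -2     2 ]
  [ -1     1   5     2 ]
r3 -> r3 + r1
  [ 1  -1/2  -4  -5/2 ]
  [ 0    -1  -2     2 ]
  [ 0   1/2   1  -1/2 ]
r2 -> -1·r2
  [ 1  -1/2  -4  -5/2 ]
  [ 0     1   2    -2 ]
  [ 0   1/2   1  -1/2 ]
r3 -> r3 − 1/2·r2
  [ 1  -1/2  -4  -5/2 ]
  [ 0     1   2    -2 ]
  [ 0     0   0   1/2 ]
r3 -> 2·r3
  [ 1  -1/2  -4  -5/2 ]
  [ 0     1   2    -2 ]
  [ 0     0   0     1 ]
r2 -> r2 + 2·r3
  [ 1  -1/2  -4  -5/2 ]
  [ 0     1   2     0 ]
  [ 0     0   0     1 ]
r1 -> r1 + 5/2·r3
  [ 1  -1/2  -4  0 ]
  [ 0     1   2  0 ]
  [ 0     0   0  1 ]
r1 -> r1 + 1/2·r2
  [ 1  0  -3  0 ]
  [ 0  1   2  0 ]
  [ 0  0   0  1 ]
Pivot columns are the columns containing a leading 1.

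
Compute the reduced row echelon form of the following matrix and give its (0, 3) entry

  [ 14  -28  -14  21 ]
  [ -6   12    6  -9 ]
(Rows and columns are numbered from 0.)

3/2

R1 -> 1/14·R1
R2 -> R2 + 6·R1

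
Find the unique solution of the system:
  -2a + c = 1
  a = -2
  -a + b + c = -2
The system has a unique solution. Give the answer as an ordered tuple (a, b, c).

Form the augmented matrix and row-reduce:
  [ -2  0  1  |   1 ]
  [  1  0  0  |  -2 ]
  [ -1  1  1  |  -2 ]
r1 -> -1/2·r1
  [  1  0  -1/2  |  -1/2 ]
  [  1  0     0  |    -2 ]
  [ -1  1     1  |    -2 ]
r2 -> r2 − r1
  [  1  0  -1/2  |  -1/2 ]
  [  0  0   1/2  |  -3/2 ]
  [ -1  1     1  |    -2 ]
r3 -> r3 + r1
  [ 1  0  -1/2  |  -1/2 ]
  [ 0  0   1/2  |  -3/2 ]
  [ 0  1   1/2  |  -5/2 ]
r2 <=> r3
  [ 1  0  -1/2  |  -1/2 ]
  [ 0  1   1/2  |  -5/2 ]
  [ 0  0   1/2  |  -3/2 ]
r3 -> 2·r3
  [ 1  0  -1/2  |  -1/2 ]
  [ 0  1   1/2  |  -5/2 ]
  [ 0  0     1  |    -3 ]
r2 -> r2 − 1/2·r3
  [ 1  0  -1/2  |  -1/2 ]
  [ 0  1     0  |    -1 ]
  [ 0  0     1  |    -3 ]
r1 -> r1 + 1/2·r3
  [ 1  0  0  |  -2 ]
  [ 0  1  0  |  -1 ]
  [ 0  0  1  |  -3 ]
Reading off the last column: a = -2, b = -1, c = -3.

(-2, -1, -3)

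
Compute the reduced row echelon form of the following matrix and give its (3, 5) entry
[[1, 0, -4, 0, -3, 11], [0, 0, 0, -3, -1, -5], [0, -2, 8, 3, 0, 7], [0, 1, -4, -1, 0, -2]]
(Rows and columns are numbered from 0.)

r2 <-> r3
  [ 1   0  -4   0  -3  11 ]
  [ 0  -2   8   3   0   7 ]
  [ 0   0   0  -3  -1  -5 ]
  [ 0   1  -4  -1   0  -2 ]
r2 -> -1/2·r2
  [ 1  0  -4     0  -3    11 ]
  [ 0  1  -4  -3/2   0  -7/2 ]
  [ 0  0   0    -3  -1    -5 ]
  [ 0  1  -4    -1   0    -2 ]
r4 -> r4 − r2
  [ 1  0  -4     0  -3    11 ]
  [ 0  1  -4  -3/2   0  -7/2 ]
  [ 0  0   0    -3  -1    -5 ]
  [ 0  0   0   1/2   0   3/2 ]
r3 -> -1/3·r3
  [ 1  0  -4     0   -3    11 ]
  [ 0  1  -4  -3/2    0  -7/2 ]
  [ 0  0   0     1  1/3   5/3 ]
  [ 0  0   0   1/2    0   3/2 ]
r4 -> r4 − 1/2·r3
  [ 1  0  -4     0    -3    11 ]
  [ 0  1  -4  -3/2     0  -7/2 ]
  [ 0  0   0     1   1/3   5/3 ]
  [ 0  0   0     0  -1/6   2/3 ]
r4 -> -6·r4
  [ 1  0  -4     0   -3    11 ]
  [ 0  1  -4  -3/2    0  -7/2 ]
  [ 0  0   0     1  1/3   5/3 ]
  [ 0  0   0     0    1    -4 ]
r3 -> r3 − 1/3·r4
  [ 1  0  -4     0  -3    11 ]
  [ 0  1  -4  -3/2   0  -7/2 ]
  [ 0  0   0     1   0     3 ]
  [ 0  0   0     0   1    -4 ]
r1 -> r1 + 3·r4
  [ 1  0  -4     0  0    -1 ]
  [ 0  1  -4  -3/2  0  -7/2 ]
  [ 0  0   0     1  0     3 ]
  [ 0  0   0     0  1    -4 ]
r2 -> r2 + 3/2·r3
  [ 1  0  -4  0  0  -1 ]
  [ 0  1  -4  0  0   1 ]
  [ 0  0   0  1  0   3 ]
  [ 0  0   0  0  1  -4 ]

-4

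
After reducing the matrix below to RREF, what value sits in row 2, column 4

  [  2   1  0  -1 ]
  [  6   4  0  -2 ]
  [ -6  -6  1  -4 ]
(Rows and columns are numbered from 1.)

1

ρ1 ← 1/2·ρ1
ρ2 ← ρ2 − 6·ρ1
ρ3 ← ρ3 + 6·ρ1
ρ3 ← ρ3 + 3·ρ2
ρ1 ← ρ1 − 1/2·ρ2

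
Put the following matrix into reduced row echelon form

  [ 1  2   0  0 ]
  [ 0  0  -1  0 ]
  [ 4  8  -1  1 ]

r3 ← r3 − 4·r1
r2 ← -1·r2
r3 ← r3 + r2

[[1, 2, 0, 0], [0, 0, 1, 0], [0, 0, 0, 1]]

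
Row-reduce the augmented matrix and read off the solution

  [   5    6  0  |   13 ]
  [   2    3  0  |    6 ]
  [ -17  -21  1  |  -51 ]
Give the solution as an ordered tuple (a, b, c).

ρ1 ← 1/5·ρ1
  [   1  6/5  0  |  13/5 ]
  [   2    3  0  |     6 ]
  [ -17  -21  1  |   -51 ]
ρ2 ← ρ2 − 2·ρ1
  [   1  6/5  0  |  13/5 ]
  [   0  3/5  0  |   4/5 ]
  [ -17  -21  1  |   -51 ]
ρ3 ← ρ3 + 17·ρ1
  [ 1   6/5  0  |   13/5 ]
  [ 0   3/5  0  |    4/5 ]
  [ 0  -3/5  1  |  -34/5 ]
ρ2 ← 5/3·ρ2
  [ 1   6/5  0  |   13/5 ]
  [ 0     1  0  |    4/3 ]
  [ 0  -3/5  1  |  -34/5 ]
ρ3 ← ρ3 + 3/5·ρ2
  [ 1  6/5  0  |  13/5 ]
  [ 0    1  0  |   4/3 ]
  [ 0    0  1  |    -6 ]
ρ1 ← ρ1 − 6/5·ρ2
  [ 1  0  0  |    1 ]
  [ 0  1  0  |  4/3 ]
  [ 0  0  1  |   -6 ]
Reading off the last column: a = 1, b = 4/3, c = -6.

(1, 4/3, -6)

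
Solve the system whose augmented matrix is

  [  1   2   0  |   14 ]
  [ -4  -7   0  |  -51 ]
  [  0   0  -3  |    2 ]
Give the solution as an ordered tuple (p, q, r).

(4, 5, -2/3)

R2 -> R2 + 4·R1
R3 -> -1/3·R3
R1 -> R1 − 2·R2
Reading off the last column: p = 4, q = 5, r = -2/3.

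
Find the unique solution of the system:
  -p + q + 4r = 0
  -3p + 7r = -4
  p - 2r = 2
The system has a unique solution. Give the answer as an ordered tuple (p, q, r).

(6, -2, 2)

Form the augmented matrix and row-reduce:
  [ -1  1   4  |   0 ]
  [ -3  0   7  |  -4 ]
  [  1  0  -2  |   2 ]
R1 → -1·R1
  [  1  -1  -4  |   0 ]
  [ -3   0   7  |  -4 ]
  [  1   0  -2  |   2 ]
R2 → R2 + 3·R1
  [ 1  -1  -4  |   0 ]
  [ 0  -3  -5  |  -4 ]
  [ 1   0  -2  |   2 ]
R3 → R3 − R1
  [ 1  -1  -4  |   0 ]
  [ 0  -3  -5  |  -4 ]
  [ 0   1   2  |   2 ]
R2 → -1/3·R2
  [ 1  -1   -4  |    0 ]
  [ 0   1  5/3  |  4/3 ]
  [ 0   1    2  |    2 ]
R3 → R3 − R2
  [ 1  -1   -4  |    0 ]
  [ 0   1  5/3  |  4/3 ]
  [ 0   0  1/3  |  2/3 ]
R3 → 3·R3
  [ 1  -1   -4  |    0 ]
  [ 0   1  5/3  |  4/3 ]
  [ 0   0    1  |    2 ]
R2 → R2 − 5/3·R3
  [ 1  -1  -4  |   0 ]
  [ 0   1   0  |  -2 ]
  [ 0   0   1  |   2 ]
R1 → R1 + 4·R3
  [ 1  -1  0  |   8 ]
  [ 0   1  0  |  -2 ]
  [ 0   0  1  |   2 ]
R1 → R1 + R2
  [ 1  0  0  |   6 ]
  [ 0  1  0  |  -2 ]
  [ 0  0  1  |   2 ]
Reading off the last column: p = 6, q = -2, r = 2.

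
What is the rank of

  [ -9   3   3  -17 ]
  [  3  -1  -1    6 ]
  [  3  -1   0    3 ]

rank = 3

ρ1 := -1/9·ρ1
ρ2 := ρ2 − 3·ρ1
ρ3 := ρ3 − 3·ρ1
ρ2 <-> ρ3
ρ3 := 3·ρ3
ρ2 := ρ2 + 8/3·ρ3
ρ1 := ρ1 − 17/9·ρ3
ρ1 := ρ1 + 1/3·ρ2
The reduced form has 3 nonzero rows.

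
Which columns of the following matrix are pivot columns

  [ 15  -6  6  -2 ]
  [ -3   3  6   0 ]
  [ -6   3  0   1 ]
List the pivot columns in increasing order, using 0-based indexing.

Multiply R1 by 1/15.
  [  1  -2/5  2/5  -2/15 ]
  [ -3     3    6      0 ]
  [ -6     3    0      1 ]
Add 3 times R1 to R2.
  [  1  -2/5   2/5  -2/15 ]
  [  0   9/5  36/5   -2/5 ]
  [ -6     3     0      1 ]
Add 6 times R1 to R3.
  [ 1  -2/5   2/5  -2/15 ]
  [ 0   9/5  36/5   -2/5 ]
  [ 0   3/5  12/5    1/5 ]
Multiply R2 by 5/9.
  [ 1  -2/5   2/5  -2/15 ]
  [ 0     1     4   -2/9 ]
  [ 0   3/5  12/5    1/5 ]
Subtract 3/5 times R2 from R3.
  [ 1  -2/5  2/5  -2/15 ]
  [ 0     1    4   -2/9 ]
  [ 0     0    0    1/3 ]
Multiply R3 by 3.
  [ 1  -2/5  2/5  -2/15 ]
  [ 0     1    4   -2/9 ]
  [ 0     0    0      1 ]
Add 2/9 times R3 to R2.
  [ 1  -2/5  2/5  -2/15 ]
  [ 0     1    4      0 ]
  [ 0     0    0      1 ]
Add 2/15 times R3 to R1.
  [ 1  -2/5  2/5  0 ]
  [ 0     1    4  0 ]
  [ 0     0    0  1 ]
Add 2/5 times R2 to R1.
  [ 1  0  2  0 ]
  [ 0  1  4  0 ]
  [ 0  0  0  1 ]
Pivot columns are the columns containing a leading 1.

0, 1, 3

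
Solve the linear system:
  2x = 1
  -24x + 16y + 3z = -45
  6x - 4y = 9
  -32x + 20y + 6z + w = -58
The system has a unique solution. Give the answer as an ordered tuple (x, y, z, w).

Form the augmented matrix and row-reduce:
  [   2   0  0  0  |    1 ]
  [ -24  16  3  0  |  -45 ]
  [   6  -4  0  0  |    9 ]
  [ -32  20  6  1  |  -58 ]
R1 := 1/2·R1
  [   1   0  0  0  |  1/2 ]
  [ -24  16  3  0  |  -45 ]
  [   6  -4  0  0  |    9 ]
  [ -32  20  6  1  |  -58 ]
R2 := R2 + 24·R1
  [   1   0  0  0  |  1/2 ]
  [   0  16  3  0  |  -33 ]
  [   6  -4  0  0  |    9 ]
  [ -32  20  6  1  |  -58 ]
R3 := R3 − 6·R1
  [   1   0  0  0  |  1/2 ]
  [   0  16  3  0  |  -33 ]
  [   0  -4  0  0  |    6 ]
  [ -32  20  6  1  |  -58 ]
R4 := R4 + 32·R1
  [ 1   0  0  0  |  1/2 ]
  [ 0  16  3  0  |  -33 ]
  [ 0  -4  0  0  |    6 ]
  [ 0  20  6  1  |  -42 ]
R2 := 1/16·R2
  [ 1   0     0  0  |     1/2 ]
  [ 0   1  3/16  0  |  -33/16 ]
  [ 0  -4     0  0  |       6 ]
  [ 0  20     6  1  |     -42 ]
R3 := R3 + 4·R2
  [ 1   0     0  0  |     1/2 ]
  [ 0   1  3/16  0  |  -33/16 ]
  [ 0   0   3/4  0  |    -9/4 ]
  [ 0  20     6  1  |     -42 ]
R4 := R4 − 20·R2
  [ 1  0     0  0  |     1/2 ]
  [ 0  1  3/16  0  |  -33/16 ]
  [ 0  0   3/4  0  |    -9/4 ]
  [ 0  0   9/4  1  |    -3/4 ]
R3 := 4/3·R3
  [ 1  0     0  0  |     1/2 ]
  [ 0  1  3/16  0  |  -33/16 ]
  [ 0  0     1  0  |      -3 ]
  [ 0  0   9/4  1  |    -3/4 ]
R4 := R4 − 9/4·R3
  [ 1  0     0  0  |     1/2 ]
  [ 0  1  3/16  0  |  -33/16 ]
  [ 0  0     1  0  |      -3 ]
  [ 0  0     0  1  |       6 ]
R2 := R2 − 3/16·R3
  [ 1  0  0  0  |   1/2 ]
  [ 0  1  0  0  |  -3/2 ]
  [ 0  0  1  0  |    -3 ]
  [ 0  0  0  1  |     6 ]
Reading off the last column: x = 1/2, y = -3/2, z = -3, w = 6.

(1/2, -3/2, -3, 6)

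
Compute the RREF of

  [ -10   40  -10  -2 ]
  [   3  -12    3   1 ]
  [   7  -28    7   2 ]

Multiply ρ1 by -1/10.
  [ 1   -4  1  1/5 ]
  [ 3  -12  3    1 ]
  [ 7  -28  7    2 ]
Subtract 3 times ρ1 from ρ2.
  [ 1   -4  1  1/5 ]
  [ 0    0  0  2/5 ]
  [ 7  -28  7    2 ]
Subtract 7 times ρ1 from ρ3.
  [ 1  -4  1  1/5 ]
  [ 0   0  0  2/5 ]
  [ 0   0  0  3/5 ]
Multiply ρ2 by 5/2.
  [ 1  -4  1  1/5 ]
  [ 0   0  0    1 ]
  [ 0   0  0  3/5 ]
Subtract 3/5 times ρ2 from ρ3.
  [ 1  -4  1  1/5 ]
  [ 0   0  0    1 ]
  [ 0   0  0    0 ]
Subtract 1/5 times ρ2 from ρ1.
  [ 1  -4  1  0 ]
  [ 0   0  0  1 ]
  [ 0   0  0  0 ]

[[1, -4, 1, 0], [0, 0, 0, 1], [0, 0, 0, 0]]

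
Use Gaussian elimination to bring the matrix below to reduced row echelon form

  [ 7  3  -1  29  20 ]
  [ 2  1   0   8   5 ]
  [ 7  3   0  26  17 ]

[[1, 0, 0, 2, 2], [0, 1, 0, 4, 1], [0, 0, 1, -3, -3]]

R1 ← 1/7·R1
  [ 1  3/7  -1/7  29/7  20/7 ]
  [ 2    1     0     8     5 ]
  [ 7    3     0    26    17 ]
R2 ← R2 − 2·R1
  [ 1  3/7  -1/7  29/7  20/7 ]
  [ 0  1/7   2/7  -2/7  -5/7 ]
  [ 7    3     0    26    17 ]
R3 ← R3 − 7·R1
  [ 1  3/7  -1/7  29/7  20/7 ]
  [ 0  1/7   2/7  -2/7  -5/7 ]
  [ 0    0     1    -3    -3 ]
R2 ← 7·R2
  [ 1  3/7  -1/7  29/7  20/7 ]
  [ 0    1     2    -2    -5 ]
  [ 0    0     1    -3    -3 ]
R2 ← R2 − 2·R3
  [ 1  3/7  -1/7  29/7  20/7 ]
  [ 0    1     0     4     1 ]
  [ 0    0     1    -3    -3 ]
R1 ← R1 + 1/7·R3
  [ 1  3/7  0  26/7  17/7 ]
  [ 0    1  0     4     1 ]
  [ 0    0  1    -3    -3 ]
R1 ← R1 − 3/7·R2
  [ 1  0  0   2   2 ]
  [ 0  1  0   4   1 ]
  [ 0  0  1  -3  -3 ]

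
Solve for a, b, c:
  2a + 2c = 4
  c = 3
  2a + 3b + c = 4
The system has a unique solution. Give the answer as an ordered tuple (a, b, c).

(-1, 1, 3)

Form the augmented matrix and row-reduce:
  [ 2  0  2  |  4 ]
  [ 0  0  1  |  3 ]
  [ 2  3  1  |  4 ]
Multiply ρ1 by 1/2.
  [ 1  0  1  |  2 ]
  [ 0  0  1  |  3 ]
  [ 2  3  1  |  4 ]
Subtract 2 times ρ1 from ρ3.
  [ 1  0   1  |  2 ]
  [ 0  0   1  |  3 ]
  [ 0  3  -1  |  0 ]
Swap ρ2 and ρ3.
  [ 1  0   1  |  2 ]
  [ 0  3  -1  |  0 ]
  [ 0  0   1  |  3 ]
Multiply ρ2 by 1/3.
  [ 1  0     1  |  2 ]
  [ 0  1  -1/3  |  0 ]
  [ 0  0     1  |  3 ]
Add 1/3 times ρ3 to ρ2.
  [ 1  0  1  |  2 ]
  [ 0  1  0  |  1 ]
  [ 0  0  1  |  3 ]
Subtract ρ3 from ρ1.
  [ 1  0  0  |  -1 ]
  [ 0  1  0  |   1 ]
  [ 0  0  1  |   3 ]
Reading off the last column: a = -1, b = 1, c = 3.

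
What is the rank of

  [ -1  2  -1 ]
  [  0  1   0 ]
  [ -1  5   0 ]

Multiply r1 by -1.
Add r1 to r3.
Subtract 3 times r2 from r3.
Subtract r3 from r1.
Add 2 times r2 to r1.
The reduced form has 3 nonzero rows.

rank = 3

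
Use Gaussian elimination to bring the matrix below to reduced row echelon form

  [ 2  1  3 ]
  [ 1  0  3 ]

Multiply ρ1 by 1/2.
  [ 1  1/2  3/2 ]
  [ 1    0    3 ]
Subtract ρ1 from ρ2.
  [ 1   1/2  3/2 ]
  [ 0  -1/2  3/2 ]
Multiply ρ2 by -2.
  [ 1  1/2  3/2 ]
  [ 0    1   -3 ]
Subtract 1/2 times ρ2 from ρ1.
  [ 1  0   3 ]
  [ 0  1  -3 ]

[[1, 0, 3], [0, 1, -3]]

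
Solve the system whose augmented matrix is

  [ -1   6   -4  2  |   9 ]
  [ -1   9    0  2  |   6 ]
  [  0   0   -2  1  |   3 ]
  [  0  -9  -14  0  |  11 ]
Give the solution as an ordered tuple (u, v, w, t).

ρ1 -> -1·ρ1
ρ2 -> ρ2 + ρ1
ρ2 -> 1/3·ρ2
ρ4 -> ρ4 + 9·ρ2
ρ3 -> -1/2·ρ3
ρ4 -> ρ4 + 2·ρ3
ρ4 -> -1·ρ4
ρ3 -> ρ3 + 1/2·ρ4
ρ1 -> ρ1 + 2·ρ4
ρ2 -> ρ2 − 4/3·ρ3
ρ1 -> ρ1 − 4·ρ3
ρ1 -> ρ1 + 6·ρ2
Reading off the last column: u = -1, v = 1/3, w = -1, t = 1.

(-1, 1/3, -1, 1)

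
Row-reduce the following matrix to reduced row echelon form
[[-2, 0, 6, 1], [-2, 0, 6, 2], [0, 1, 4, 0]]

[[1, 0, -3, 0], [0, 1, 4, 0], [0, 0, 0, 1]]

r1 := -1/2·r1
r2 := r2 + 2·r1
r2 ↔ r3
r1 := r1 + 1/2·r3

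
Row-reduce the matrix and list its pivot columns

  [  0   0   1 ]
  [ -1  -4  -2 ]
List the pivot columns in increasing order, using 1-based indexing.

1, 3

r1 <-> r2
  [ -1  -4  -2 ]
  [  0   0   1 ]
r1 ← -1·r1
  [ 1  4  2 ]
  [ 0  0  1 ]
r1 ← r1 − 2·r2
  [ 1  4  0 ]
  [ 0  0  1 ]
Pivot columns are the columns containing a leading 1.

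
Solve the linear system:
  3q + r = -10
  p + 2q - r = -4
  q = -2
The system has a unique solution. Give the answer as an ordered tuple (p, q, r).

Form the augmented matrix and row-reduce:
  [ 0  3   1  |  -10 ]
  [ 1  2  -1  |   -4 ]
  [ 0  1   0  |   -2 ]
ρ1 <-> ρ2
  [ 1  2  -1  |   -4 ]
  [ 0  3   1  |  -10 ]
  [ 0  1   0  |   -2 ]
ρ2 → 1/3·ρ2
  [ 1  2   -1  |     -4 ]
  [ 0  1  1/3  |  -10/3 ]
  [ 0  1    0  |     -2 ]
ρ3 → ρ3 − ρ2
  [ 1  2    -1  |     -4 ]
  [ 0  1   1/3  |  -10/3 ]
  [ 0  0  -1/3  |    4/3 ]
ρ3 → -3·ρ3
  [ 1  2   -1  |     -4 ]
  [ 0  1  1/3  |  -10/3 ]
  [ 0  0    1  |     -4 ]
ρ2 → ρ2 − 1/3·ρ3
  [ 1  2  -1  |  -4 ]
  [ 0  1   0  |  -2 ]
  [ 0  0   1  |  -4 ]
ρ1 → ρ1 + ρ3
  [ 1  2  0  |  -8 ]
  [ 0  1  0  |  -2 ]
  [ 0  0  1  |  -4 ]
ρ1 → ρ1 − 2·ρ2
  [ 1  0  0  |  -4 ]
  [ 0  1  0  |  -2 ]
  [ 0  0  1  |  -4 ]
Reading off the last column: p = -4, q = -2, r = -4.

(-4, -2, -4)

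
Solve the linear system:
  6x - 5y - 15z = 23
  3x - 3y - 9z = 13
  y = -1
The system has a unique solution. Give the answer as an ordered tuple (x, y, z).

Form the augmented matrix and row-reduce:
  [ 6  -5  -15  |  23 ]
  [ 3  -3   -9  |  13 ]
  [ 0   1    0  |  -1 ]
Multiply R1 by 1/6.
  [ 1  -5/6  -5/2  |  23/6 ]
  [ 3    -3    -9  |    13 ]
  [ 0     1     0  |    -1 ]
Subtract 3 times R1 from R2.
  [ 1  -5/6  -5/2  |  23/6 ]
  [ 0  -1/2  -3/2  |   3/2 ]
  [ 0     1     0  |    -1 ]
Multiply R2 by -2.
  [ 1  -5/6  -5/2  |  23/6 ]
  [ 0     1     3  |    -3 ]
  [ 0     1     0  |    -1 ]
Subtract R2 from R3.
  [ 1  -5/6  -5/2  |  23/6 ]
  [ 0     1     3  |    -3 ]
  [ 0     0    -3  |     2 ]
Multiply R3 by -1/3.
  [ 1  -5/6  -5/2  |  23/6 ]
  [ 0     1     3  |    -3 ]
  [ 0     0     1  |  -2/3 ]
Subtract 3 times R3 from R2.
  [ 1  -5/6  -5/2  |  23/6 ]
  [ 0     1     0  |    -1 ]
  [ 0     0     1  |  -2/3 ]
Add 5/2 times R3 to R1.
  [ 1  -5/6  0  |  13/6 ]
  [ 0     1  0  |    -1 ]
  [ 0     0  1  |  -2/3 ]
Add 5/6 times R2 to R1.
  [ 1  0  0  |   4/3 ]
  [ 0  1  0  |    -1 ]
  [ 0  0  1  |  -2/3 ]
Reading off the last column: x = 4/3, y = -1, z = -2/3.

(4/3, -1, -2/3)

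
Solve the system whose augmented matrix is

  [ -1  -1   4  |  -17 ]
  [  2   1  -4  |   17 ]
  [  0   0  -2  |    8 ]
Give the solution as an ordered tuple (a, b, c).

R1 → -1·R1
  [ 1  1  -4  |  17 ]
  [ 2  1  -4  |  17 ]
  [ 0  0  -2  |   8 ]
R2 → R2 − 2·R1
  [ 1   1  -4  |   17 ]
  [ 0  -1   4  |  -17 ]
  [ 0   0  -2  |    8 ]
R2 → -1·R2
  [ 1  1  -4  |  17 ]
  [ 0  1  -4  |  17 ]
  [ 0  0  -2  |   8 ]
R3 → -1/2·R3
  [ 1  1  -4  |  17 ]
  [ 0  1  -4  |  17 ]
  [ 0  0   1  |  -4 ]
R2 → R2 + 4·R3
  [ 1  1  -4  |  17 ]
  [ 0  1   0  |   1 ]
  [ 0  0   1  |  -4 ]
R1 → R1 + 4·R3
  [ 1  1  0  |   1 ]
  [ 0  1  0  |   1 ]
  [ 0  0  1  |  -4 ]
R1 → R1 − R2
  [ 1  0  0  |   0 ]
  [ 0  1  0  |   1 ]
  [ 0  0  1  |  -4 ]
Reading off the last column: a = 0, b = 1, c = -4.

(0, 1, -4)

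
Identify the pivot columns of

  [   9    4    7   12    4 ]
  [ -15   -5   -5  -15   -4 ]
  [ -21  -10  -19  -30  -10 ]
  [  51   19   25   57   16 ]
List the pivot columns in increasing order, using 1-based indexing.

1, 2, 5

R1 := 1/9·R1
  [   1  4/9  7/9  4/3  4/9 ]
  [ -15   -5   -5  -15   -4 ]
  [ -21  -10  -19  -30  -10 ]
  [  51   19   25   57   16 ]
R2 := R2 + 15·R1
  [   1  4/9   7/9  4/3  4/9 ]
  [   0  5/3  20/3    5  8/3 ]
  [ -21  -10   -19  -30  -10 ]
  [  51   19    25   57   16 ]
R3 := R3 + 21·R1
  [  1   4/9   7/9  4/3   4/9 ]
  [  0   5/3  20/3    5   8/3 ]
  [  0  -2/3  -8/3   -2  -2/3 ]
  [ 51    19    25   57    16 ]
R4 := R4 − 51·R1
  [ 1    4/9    7/9  4/3    4/9 ]
  [ 0    5/3   20/3    5    8/3 ]
  [ 0   -2/3   -8/3   -2   -2/3 ]
  [ 0  -11/3  -44/3  -11  -20/3 ]
R2 := 3/5·R2
  [ 1    4/9    7/9  4/3    4/9 ]
  [ 0      1      4    3    8/5 ]
  [ 0   -2/3   -8/3   -2   -2/3 ]
  [ 0  -11/3  -44/3  -11  -20/3 ]
R3 := R3 + 2/3·R2
  [ 1    4/9    7/9  4/3    4/9 ]
  [ 0      1      4    3    8/5 ]
  [ 0      0      0    0    2/5 ]
  [ 0  -11/3  -44/3  -11  -20/3 ]
R4 := R4 + 11/3·R2
  [ 1  4/9  7/9  4/3   4/9 ]
  [ 0    1    4    3   8/5 ]
  [ 0    0    0    0   2/5 ]
  [ 0    0    0    0  -4/5 ]
R3 := 5/2·R3
  [ 1  4/9  7/9  4/3   4/9 ]
  [ 0    1    4    3   8/5 ]
  [ 0    0    0    0     1 ]
  [ 0    0    0    0  -4/5 ]
R4 := R4 + 4/5·R3
  [ 1  4/9  7/9  4/3  4/9 ]
  [ 0    1    4    3  8/5 ]
  [ 0    0    0    0    1 ]
  [ 0    0    0    0    0 ]
R2 := R2 − 8/5·R3
  [ 1  4/9  7/9  4/3  4/9 ]
  [ 0    1    4    3    0 ]
  [ 0    0    0    0    1 ]
  [ 0    0    0    0    0 ]
R1 := R1 − 4/9·R3
  [ 1  4/9  7/9  4/3  0 ]
  [ 0    1    4    3  0 ]
  [ 0    0    0    0  1 ]
  [ 0    0    0    0  0 ]
R1 := R1 − 4/9·R2
  [ 1  0  -1  0  0 ]
  [ 0  1   4  3  0 ]
  [ 0  0   0  0  1 ]
  [ 0  0   0  0  0 ]
Pivot columns are the columns containing a leading 1.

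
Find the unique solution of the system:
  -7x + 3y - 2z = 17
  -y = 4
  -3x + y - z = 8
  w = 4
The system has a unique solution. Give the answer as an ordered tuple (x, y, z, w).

Form the augmented matrix and row-reduce:
  [ -7   3  -2  0  |  17 ]
  [  0  -1   0  0  |   4 ]
  [ -3   1  -1  0  |   8 ]
  [  0   0   0  1  |   4 ]
R1 -> -1/7·R1
R3 -> R3 + 3·R1
R2 -> -1·R2
R3 -> R3 + 2/7·R2
R3 -> -7·R3
R1 -> R1 − 2/7·R3
R1 -> R1 + 3/7·R2
Reading off the last column: x = -5, y = -4, z = 3, w = 4.

(-5, -4, 3, 4)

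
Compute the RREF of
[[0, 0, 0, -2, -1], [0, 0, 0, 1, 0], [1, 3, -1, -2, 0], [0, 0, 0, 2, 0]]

[[1, 3, -1, 0, 0], [0, 0, 0, 1, 0], [0, 0, 0, 0, 1], [0, 0, 0, 0, 0]]

Swap R1 and R3.
  [ 1  3  -1  -2   0 ]
  [ 0  0   0   1   0 ]
  [ 0  0   0  -2  -1 ]
  [ 0  0   0   2   0 ]
Add 2 times R2 to R3.
  [ 1  3  -1  -2   0 ]
  [ 0  0   0   1   0 ]
  [ 0  0   0   0  -1 ]
  [ 0  0   0   2   0 ]
Subtract 2 times R2 from R4.
  [ 1  3  -1  -2   0 ]
  [ 0  0   0   1   0 ]
  [ 0  0   0   0  -1 ]
  [ 0  0   0   0   0 ]
Multiply R3 by -1.
  [ 1  3  -1  -2  0 ]
  [ 0  0   0   1  0 ]
  [ 0  0   0   0  1 ]
  [ 0  0   0   0  0 ]
Add 2 times R2 to R1.
  [ 1  3  -1  0  0 ]
  [ 0  0   0  1  0 ]
  [ 0  0   0  0  1 ]
  [ 0  0   0  0  0 ]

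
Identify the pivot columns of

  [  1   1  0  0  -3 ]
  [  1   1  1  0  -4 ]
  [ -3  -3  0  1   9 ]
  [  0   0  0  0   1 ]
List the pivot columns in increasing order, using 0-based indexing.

r2 → r2 − r1
  [  1   1  0  0  -3 ]
  [  0   0  1  0  -1 ]
  [ -3  -3  0  1   9 ]
  [  0   0  0  0   1 ]
r3 → r3 + 3·r1
  [ 1  1  0  0  -3 ]
  [ 0  0  1  0  -1 ]
  [ 0  0  0  1   0 ]
  [ 0  0  0  0   1 ]
r2 → r2 + r4
  [ 1  1  0  0  -3 ]
  [ 0  0  1  0   0 ]
  [ 0  0  0  1   0 ]
  [ 0  0  0  0   1 ]
r1 → r1 + 3·r4
  [ 1  1  0  0  0 ]
  [ 0  0  1  0  0 ]
  [ 0  0  0  1  0 ]
  [ 0  0  0  0  1 ]
Pivot columns are the columns containing a leading 1.

0, 2, 3, 4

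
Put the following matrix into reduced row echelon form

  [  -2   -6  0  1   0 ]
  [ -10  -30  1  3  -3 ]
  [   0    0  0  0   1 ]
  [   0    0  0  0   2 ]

[[1, 3, 0, -1/2, 0], [0, 0, 1, -2, 0], [0, 0, 0, 0, 1], [0, 0, 0, 0, 0]]

r1 ← -1/2·r1
r2 ← r2 + 10·r1
r4 ← r4 − 2·r3
r2 ← r2 + 3·r3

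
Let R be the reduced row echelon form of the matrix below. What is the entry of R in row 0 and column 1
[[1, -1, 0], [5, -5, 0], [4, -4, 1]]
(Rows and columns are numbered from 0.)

ρ2 → ρ2 − 5·ρ1
  [ 1  -1  0 ]
  [ 0   0  0 ]
  [ 4  -4  1 ]
ρ3 → ρ3 − 4·ρ1
  [ 1  -1  0 ]
  [ 0   0  0 ]
  [ 0   0  1 ]
ρ2 <=> ρ3
  [ 1  -1  0 ]
  [ 0   0  1 ]
  [ 0   0  0 ]

-1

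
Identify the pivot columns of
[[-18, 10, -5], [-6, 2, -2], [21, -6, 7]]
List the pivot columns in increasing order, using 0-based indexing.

r1 ← -1/18·r1
  [  1  -5/9  5/18 ]
  [ -6     2    -2 ]
  [ 21    -6     7 ]
r2 ← r2 + 6·r1
  [  1  -5/9  5/18 ]
  [  0  -4/3  -1/3 ]
  [ 21    -6     7 ]
r3 ← r3 − 21·r1
  [ 1  -5/9  5/18 ]
  [ 0  -4/3  -1/3 ]
  [ 0  17/3   7/6 ]
r2 ← -3/4·r2
  [ 1  -5/9  5/18 ]
  [ 0     1   1/4 ]
  [ 0  17/3   7/6 ]
r3 ← r3 − 17/3·r2
  [ 1  -5/9  5/18 ]
  [ 0     1   1/4 ]
  [ 0     0  -1/4 ]
r3 ← -4·r3
  [ 1  -5/9  5/18 ]
  [ 0     1   1/4 ]
  [ 0     0     1 ]
r2 ← r2 − 1/4·r3
  [ 1  -5/9  5/18 ]
  [ 0     1     0 ]
  [ 0     0     1 ]
r1 ← r1 − 5/18·r3
  [ 1  -5/9  0 ]
  [ 0     1  0 ]
  [ 0     0  1 ]
r1 ← r1 + 5/9·r2
  [ 1  0  0 ]
  [ 0  1  0 ]
  [ 0  0  1 ]
Pivot columns are the columns containing a leading 1.

0, 1, 2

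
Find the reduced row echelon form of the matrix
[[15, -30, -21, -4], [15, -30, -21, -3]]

[[1, -2, -7/5, 0], [0, 0, 0, 1]]

ρ1 ← 1/15·ρ1
  [  1   -2  -7/5  -4/15 ]
  [ 15  -30   -21     -3 ]
ρ2 ← ρ2 − 15·ρ1
  [ 1  -2  -7/5  -4/15 ]
  [ 0   0     0      1 ]
ρ1 ← ρ1 + 4/15·ρ2
  [ 1  -2  -7/5  0 ]
  [ 0   0     0  1 ]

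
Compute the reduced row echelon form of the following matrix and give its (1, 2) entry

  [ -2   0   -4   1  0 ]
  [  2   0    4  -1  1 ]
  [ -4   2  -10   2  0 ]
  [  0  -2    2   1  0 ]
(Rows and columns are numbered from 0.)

Multiply R1 by -1/2.
  [  1   0    2  -1/2  0 ]
  [  2   0    4    -1  1 ]
  [ -4   2  -10     2  0 ]
  [  0  -2    2     1  0 ]
Subtract 2 times R1 from R2.
  [  1   0    2  -1/2  0 ]
  [  0   0    0     0  1 ]
  [ -4   2  -10     2  0 ]
  [  0  -2    2     1  0 ]
Add 4 times R1 to R3.
  [ 1   0   2  -1/2  0 ]
  [ 0   0   0     0  1 ]
  [ 0   2  -2     0  0 ]
  [ 0  -2   2     1  0 ]
Swap R2 and R3.
  [ 1   0   2  -1/2  0 ]
  [ 0   2  -2     0  0 ]
  [ 0   0   0     0  1 ]
  [ 0  -2   2     1  0 ]
Multiply R2 by 1/2.
  [ 1   0   2  -1/2  0 ]
  [ 0   1  -1     0  0 ]
  [ 0   0   0     0  1 ]
  [ 0  -2   2     1  0 ]
Add 2 times R2 to R4.
  [ 1  0   2  -1/2  0 ]
  [ 0  1  -1     0  0 ]
  [ 0  0   0     0  1 ]
  [ 0  0   0     1  0 ]
Swap R3 and R4.
  [ 1  0   2  -1/2  0 ]
  [ 0  1  -1     0  0 ]
  [ 0  0   0     1  0 ]
  [ 0  0   0     0  1 ]
Add 1/2 times R3 to R1.
  [ 1  0   2  0  0 ]
  [ 0  1  -1  0  0 ]
  [ 0  0   0  1  0 ]
  [ 0  0   0  0  1 ]

-1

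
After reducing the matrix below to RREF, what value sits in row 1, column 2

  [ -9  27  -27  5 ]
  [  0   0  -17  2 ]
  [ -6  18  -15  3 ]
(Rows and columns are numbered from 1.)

-3

R1 := -1/9·R1
  [  1  -3    3  -5/9 ]
  [  0   0  -17     2 ]
  [ -6  18  -15     3 ]
R3 := R3 + 6·R1
  [ 1  -3    3  -5/9 ]
  [ 0   0  -17     2 ]
  [ 0   0    3  -1/3 ]
R2 := -1/17·R2
  [ 1  -3  3   -5/9 ]
  [ 0   0  1  -2/17 ]
  [ 0   0  3   -1/3 ]
R3 := R3 − 3·R2
  [ 1  -3  3   -5/9 ]
  [ 0   0  1  -2/17 ]
  [ 0   0  0   1/51 ]
R3 := 51·R3
  [ 1  -3  3   -5/9 ]
  [ 0   0  1  -2/17 ]
  [ 0   0  0      1 ]
R2 := R2 + 2/17·R3
  [ 1  -3  3  -5/9 ]
  [ 0   0  1     0 ]
  [ 0   0  0     1 ]
R1 := R1 + 5/9·R3
  [ 1  -3  3  0 ]
  [ 0   0  1  0 ]
  [ 0   0  0  1 ]
R1 := R1 − 3·R2
  [ 1  -3  0  0 ]
  [ 0   0  1  0 ]
  [ 0   0  0  1 ]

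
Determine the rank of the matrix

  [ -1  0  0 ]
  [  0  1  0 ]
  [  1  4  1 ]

ρ1 ← -1·ρ1
  [ 1  0  0 ]
  [ 0  1  0 ]
  [ 1  4  1 ]
ρ3 ← ρ3 − ρ1
  [ 1  0  0 ]
  [ 0  1  0 ]
  [ 0  4  1 ]
ρ3 ← ρ3 − 4·ρ2
  [ 1  0  0 ]
  [ 0  1  0 ]
  [ 0  0  1 ]
The reduced form has 3 nonzero rows.

rank = 3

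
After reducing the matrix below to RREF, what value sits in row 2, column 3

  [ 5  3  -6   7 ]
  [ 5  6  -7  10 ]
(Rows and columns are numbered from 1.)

r1 := 1/5·r1
  [ 1  3/5  -6/5  7/5 ]
  [ 5    6    -7   10 ]
r2 := r2 − 5·r1
  [ 1  3/5  -6/5  7/5 ]
  [ 0    3    -1    3 ]
r2 := 1/3·r2
  [ 1  3/5  -6/5  7/5 ]
  [ 0    1  -1/3    1 ]
r1 := r1 − 3/5·r2
  [ 1  0    -1  4/5 ]
  [ 0  1  -1/3    1 ]

-1/3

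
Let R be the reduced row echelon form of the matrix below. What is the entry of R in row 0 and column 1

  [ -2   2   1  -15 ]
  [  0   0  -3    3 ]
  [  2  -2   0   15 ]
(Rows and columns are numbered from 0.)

Multiply R1 by -1/2.
  [ 1  -1  -1/2  15/2 ]
  [ 0   0    -3     3 ]
  [ 2  -2     0    15 ]
Subtract 2 times R1 from R3.
  [ 1  -1  -1/2  15/2 ]
  [ 0   0    -3     3 ]
  [ 0   0     1     0 ]
Multiply R2 by -1/3.
  [ 1  -1  -1/2  15/2 ]
  [ 0   0     1    -1 ]
  [ 0   0     1     0 ]
Subtract R2 from R3.
  [ 1  -1  -1/2  15/2 ]
  [ 0   0     1    -1 ]
  [ 0   0     0     1 ]
Add R3 to R2.
  [ 1  -1  -1/2  15/2 ]
  [ 0   0     1     0 ]
  [ 0   0     0     1 ]
Subtract 15/2 times R3 from R1.
  [ 1  -1  -1/2  0 ]
  [ 0   0     1  0 ]
  [ 0   0     0  1 ]
Add 1/2 times R2 to R1.
  [ 1  -1  0  0 ]
  [ 0   0  1  0 ]
  [ 0   0  0  1 ]

-1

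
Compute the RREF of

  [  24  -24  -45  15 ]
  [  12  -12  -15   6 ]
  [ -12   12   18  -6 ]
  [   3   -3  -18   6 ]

[[1, -1, 0, 0], [0, 0, 1, 0], [0, 0, 0, 1], [0, 0, 0, 0]]

r1 -> 1/24·r1
  [   1   -1  -15/8  5/8 ]
  [  12  -12    -15    6 ]
  [ -12   12     18   -6 ]
  [   3   -3    -18    6 ]
r2 -> r2 − 12·r1
  [   1  -1  -15/8   5/8 ]
  [   0   0   15/2  -3/2 ]
  [ -12  12     18    -6 ]
  [   3  -3    -18     6 ]
r3 -> r3 + 12·r1
  [ 1  -1  -15/8   5/8 ]
  [ 0   0   15/2  -3/2 ]
  [ 0   0   -9/2   3/2 ]
  [ 3  -3    -18     6 ]
r4 -> r4 − 3·r1
  [ 1  -1  -15/8   5/8 ]
  [ 0   0   15/2  -3/2 ]
  [ 0   0   -9/2   3/2 ]
  [ 0   0  -99/8  33/8 ]
r2 -> 2/15·r2
  [ 1  -1  -15/8   5/8 ]
  [ 0   0      1  -1/5 ]
  [ 0   0   -9/2   3/2 ]
  [ 0   0  -99/8  33/8 ]
r3 -> r3 + 9/2·r2
  [ 1  -1  -15/8   5/8 ]
  [ 0   0      1  -1/5 ]
  [ 0   0      0   3/5 ]
  [ 0   0  -99/8  33/8 ]
r4 -> r4 + 99/8·r2
  [ 1  -1  -15/8    5/8 ]
  [ 0   0      1   -1/5 ]
  [ 0   0      0    3/5 ]
  [ 0   0      0  33/20 ]
r3 -> 5/3·r3
  [ 1  -1  -15/8    5/8 ]
  [ 0   0      1   -1/5 ]
  [ 0   0      0      1 ]
  [ 0   0      0  33/20 ]
r4 -> r4 − 33/20·r3
  [ 1  -1  -15/8   5/8 ]
  [ 0   0      1  -1/5 ]
  [ 0   0      0     1 ]
  [ 0   0      0     0 ]
r2 -> r2 + 1/5·r3
  [ 1  -1  -15/8  5/8 ]
  [ 0   0      1    0 ]
  [ 0   0      0    1 ]
  [ 0   0      0    0 ]
r1 -> r1 − 5/8·r3
  [ 1  -1  -15/8  0 ]
  [ 0   0      1  0 ]
  [ 0   0      0  1 ]
  [ 0   0      0  0 ]
r1 -> r1 + 15/8·r2
  [ 1  -1  0  0 ]
  [ 0   0  1  0 ]
  [ 0   0  0  1 ]
  [ 0   0  0  0 ]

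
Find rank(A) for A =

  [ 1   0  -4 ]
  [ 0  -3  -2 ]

rank = 2

R2 -> -1/3·R2
  [ 1  0   -4 ]
  [ 0  1  2/3 ]
The reduced form has 2 nonzero rows.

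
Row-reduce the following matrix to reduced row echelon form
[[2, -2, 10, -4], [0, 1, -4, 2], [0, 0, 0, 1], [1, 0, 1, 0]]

R1 -> 1/2·R1
  [ 1  -1   5  -2 ]
  [ 0   1  -4   2 ]
  [ 0   0   0   1 ]
  [ 1   0   1   0 ]
R4 -> R4 − R1
  [ 1  -1   5  -2 ]
  [ 0   1  -4   2 ]
  [ 0   0   0   1 ]
  [ 0   1  -4   2 ]
R4 -> R4 − R2
  [ 1  -1   5  -2 ]
  [ 0   1  -4   2 ]
  [ 0   0   0   1 ]
  [ 0   0   0   0 ]
R2 -> R2 − 2·R3
  [ 1  -1   5  -2 ]
  [ 0   1  -4   0 ]
  [ 0   0   0   1 ]
  [ 0   0   0   0 ]
R1 -> R1 + 2·R3
  [ 1  -1   5  0 ]
  [ 0   1  -4  0 ]
  [ 0   0   0  1 ]
  [ 0   0   0  0 ]
R1 -> R1 + R2
  [ 1  0   1  0 ]
  [ 0  1  -4  0 ]
  [ 0  0   0  1 ]
  [ 0  0   0  0 ]

[[1, 0, 1, 0], [0, 1, -4, 0], [0, 0, 0, 1], [0, 0, 0, 0]]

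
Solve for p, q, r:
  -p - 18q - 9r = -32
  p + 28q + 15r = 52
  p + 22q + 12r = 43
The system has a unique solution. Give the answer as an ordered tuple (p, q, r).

(5, -1, 5)

Form the augmented matrix and row-reduce:
  [ -1  -18  -9  |  -32 ]
  [  1   28  15  |   52 ]
  [  1   22  12  |   43 ]
R1 → -1·R1
  [ 1  18   9  |  32 ]
  [ 1  28  15  |  52 ]
  [ 1  22  12  |  43 ]
R2 → R2 − R1
  [ 1  18   9  |  32 ]
  [ 0  10   6  |  20 ]
  [ 1  22  12  |  43 ]
R3 → R3 − R1
  [ 1  18  9  |  32 ]
  [ 0  10  6  |  20 ]
  [ 0   4  3  |  11 ]
R2 → 1/10·R2
  [ 1  18    9  |  32 ]
  [ 0   1  3/5  |   2 ]
  [ 0   4    3  |  11 ]
R3 → R3 − 4·R2
  [ 1  18    9  |  32 ]
  [ 0   1  3/5  |   2 ]
  [ 0   0  3/5  |   3 ]
R3 → 5/3·R3
  [ 1  18    9  |  32 ]
  [ 0   1  3/5  |   2 ]
  [ 0   0    1  |   5 ]
R2 → R2 − 3/5·R3
  [ 1  18  9  |  32 ]
  [ 0   1  0  |  -1 ]
  [ 0   0  1  |   5 ]
R1 → R1 − 9·R3
  [ 1  18  0  |  -13 ]
  [ 0   1  0  |   -1 ]
  [ 0   0  1  |    5 ]
R1 → R1 − 18·R2
  [ 1  0  0  |   5 ]
  [ 0  1  0  |  -1 ]
  [ 0  0  1  |   5 ]
Reading off the last column: p = 5, q = -1, r = 5.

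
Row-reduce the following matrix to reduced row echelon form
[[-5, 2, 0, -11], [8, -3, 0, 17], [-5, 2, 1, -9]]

[[1, 0, 0, 1], [0, 1, 0, -3], [0, 0, 1, 2]]

Multiply ρ1 by -1/5.
  [  1  -2/5  0  11/5 ]
  [  8    -3  0    17 ]
  [ -5     2  1    -9 ]
Subtract 8 times ρ1 from ρ2.
  [  1  -2/5  0  11/5 ]
  [  0   1/5  0  -3/5 ]
  [ -5     2  1    -9 ]
Add 5 times ρ1 to ρ3.
  [ 1  -2/5  0  11/5 ]
  [ 0   1/5  0  -3/5 ]
  [ 0     0  1     2 ]
Multiply ρ2 by 5.
  [ 1  -2/5  0  11/5 ]
  [ 0     1  0    -3 ]
  [ 0     0  1     2 ]
Add 2/5 times ρ2 to ρ1.
  [ 1  0  0   1 ]
  [ 0  1  0  -3 ]
  [ 0  0  1   2 ]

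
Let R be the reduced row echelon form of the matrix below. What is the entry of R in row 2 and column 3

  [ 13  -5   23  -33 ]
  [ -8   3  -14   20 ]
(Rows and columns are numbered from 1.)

-2

ρ1 -> 1/13·ρ1
ρ2 -> ρ2 + 8·ρ1
ρ2 -> -13·ρ2
ρ1 -> ρ1 + 5/13·ρ2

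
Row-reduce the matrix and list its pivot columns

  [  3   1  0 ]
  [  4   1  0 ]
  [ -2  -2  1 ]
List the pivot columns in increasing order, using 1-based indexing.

1, 2, 3

Multiply R1 by 1/3.
  [  1  1/3  0 ]
  [  4    1  0 ]
  [ -2   -2  1 ]
Subtract 4 times R1 from R2.
  [  1   1/3  0 ]
  [  0  -1/3  0 ]
  [ -2    -2  1 ]
Add 2 times R1 to R3.
  [ 1   1/3  0 ]
  [ 0  -1/3  0 ]
  [ 0  -4/3  1 ]
Multiply R2 by -3.
  [ 1   1/3  0 ]
  [ 0     1  0 ]
  [ 0  -4/3  1 ]
Add 4/3 times R2 to R3.
  [ 1  1/3  0 ]
  [ 0    1  0 ]
  [ 0    0  1 ]
Subtract 1/3 times R2 from R1.
  [ 1  0  0 ]
  [ 0  1  0 ]
  [ 0  0  1 ]
Pivot columns are the columns containing a leading 1.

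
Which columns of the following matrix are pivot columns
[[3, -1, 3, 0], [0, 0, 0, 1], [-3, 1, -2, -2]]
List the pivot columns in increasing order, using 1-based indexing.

R1 := 1/3·R1
  [  1  -1/3   1   0 ]
  [  0     0   0   1 ]
  [ -3     1  -2  -2 ]
R3 := R3 + 3·R1
  [ 1  -1/3  1   0 ]
  [ 0     0  0   1 ]
  [ 0     0  1  -2 ]
R2 <=> R3
  [ 1  -1/3  1   0 ]
  [ 0     0  1  -2 ]
  [ 0     0  0   1 ]
R2 := R2 + 2·R3
  [ 1  -1/3  1  0 ]
  [ 0     0  1  0 ]
  [ 0     0  0  1 ]
R1 := R1 − R2
  [ 1  -1/3  0  0 ]
  [ 0     0  1  0 ]
  [ 0     0  0  1 ]
Pivot columns are the columns containing a leading 1.

1, 3, 4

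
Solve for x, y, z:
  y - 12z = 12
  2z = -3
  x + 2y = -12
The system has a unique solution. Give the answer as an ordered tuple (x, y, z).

(0, -6, -3/2)

Form the augmented matrix and row-reduce:
  [ 0  1  -12  |   12 ]
  [ 0  0    2  |   -3 ]
  [ 1  2    0  |  -12 ]
Swap R1 and R3.
  [ 1  2    0  |  -12 ]
  [ 0  0    2  |   -3 ]
  [ 0  1  -12  |   12 ]
Swap R2 and R3.
  [ 1  2    0  |  -12 ]
  [ 0  1  -12  |   12 ]
  [ 0  0    2  |   -3 ]
Multiply R3 by 1/2.
  [ 1  2    0  |   -12 ]
  [ 0  1  -12  |    12 ]
  [ 0  0    1  |  -3/2 ]
Add 12 times R3 to R2.
  [ 1  2  0  |   -12 ]
  [ 0  1  0  |    -6 ]
  [ 0  0  1  |  -3/2 ]
Subtract 2 times R2 from R1.
  [ 1  0  0  |     0 ]
  [ 0  1  0  |    -6 ]
  [ 0  0  1  |  -3/2 ]
Reading off the last column: x = 0, y = -6, z = -3/2.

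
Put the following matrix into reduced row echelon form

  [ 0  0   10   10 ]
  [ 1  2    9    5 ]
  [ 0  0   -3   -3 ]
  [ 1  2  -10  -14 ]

Swap r1 and r2.
  [ 1  2    9    5 ]
  [ 0  0   10   10 ]
  [ 0  0   -3   -3 ]
  [ 1  2  -10  -14 ]
Subtract r1 from r4.
  [ 1  2    9    5 ]
  [ 0  0   10   10 ]
  [ 0  0   -3   -3 ]
  [ 0  0  -19  -19 ]
Multiply r2 by 1/10.
  [ 1  2    9    5 ]
  [ 0  0    1    1 ]
  [ 0  0   -3   -3 ]
  [ 0  0  -19  -19 ]
Add 3 times r2 to r3.
  [ 1  2    9    5 ]
  [ 0  0    1    1 ]
  [ 0  0    0    0 ]
  [ 0  0  -19  -19 ]
Add 19 times r2 to r4.
  [ 1  2  9  5 ]
  [ 0  0  1  1 ]
  [ 0  0  0  0 ]
  [ 0  0  0  0 ]
Subtract 9 times r2 from r1.
  [ 1  2  0  -4 ]
  [ 0  0  1   1 ]
  [ 0  0  0   0 ]
  [ 0  0  0   0 ]

[[1, 2, 0, -4], [0, 0, 1, 1], [0, 0, 0, 0], [0, 0, 0, 0]]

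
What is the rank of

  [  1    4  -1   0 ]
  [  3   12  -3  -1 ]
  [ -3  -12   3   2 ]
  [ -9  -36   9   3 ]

r2 ← r2 − 3·r1
r3 ← r3 + 3·r1
r4 ← r4 + 9·r1
r2 ← -1·r2
r3 ← r3 − 2·r2
r4 ← r4 − 3·r2
The reduced form has 2 nonzero rows.

rank = 2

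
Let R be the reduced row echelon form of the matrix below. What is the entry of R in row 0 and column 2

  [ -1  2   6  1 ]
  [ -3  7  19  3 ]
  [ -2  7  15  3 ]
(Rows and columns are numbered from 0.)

R1 -> -1·R1
  [  1  -2  -6  -1 ]
  [ -3   7  19   3 ]
  [ -2   7  15   3 ]
R2 -> R2 + 3·R1
  [  1  -2  -6  -1 ]
  [  0   1   1   0 ]
  [ -2   7  15   3 ]
R3 -> R3 + 2·R1
  [ 1  -2  -6  -1 ]
  [ 0   1   1   0 ]
  [ 0   3   3   1 ]
R3 -> R3 − 3·R2
  [ 1  -2  -6  -1 ]
  [ 0   1   1   0 ]
  [ 0   0   0   1 ]
R1 -> R1 + R3
  [ 1  -2  -6  0 ]
  [ 0   1   1  0 ]
  [ 0   0   0  1 ]
R1 -> R1 + 2·R2
  [ 1  0  -4  0 ]
  [ 0  1   1  0 ]
  [ 0  0   0  1 ]

-4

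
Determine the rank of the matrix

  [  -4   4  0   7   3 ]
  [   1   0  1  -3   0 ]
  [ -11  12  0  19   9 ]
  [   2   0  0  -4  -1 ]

R1 → -1/4·R1
  [   1  -1  0  -7/4  -3/4 ]
  [   1   0  1    -3     0 ]
  [ -11  12  0    19     9 ]
  [   2   0  0    -4    -1 ]
R2 → R2 − R1
  [   1  -1  0  -7/4  -3/4 ]
  [   0   1  1  -5/4   3/4 ]
  [ -11  12  0    19     9 ]
  [   2   0  0    -4    -1 ]
R3 → R3 + 11·R1
  [ 1  -1  0  -7/4  -3/4 ]
  [ 0   1  1  -5/4   3/4 ]
  [ 0   1  0  -1/4   3/4 ]
  [ 2   0  0    -4    -1 ]
R4 → R4 − 2·R1
  [ 1  -1  0  -7/4  -3/4 ]
  [ 0   1  1  -5/4   3/4 ]
  [ 0   1  0  -1/4   3/4 ]
  [ 0   2  0  -1/2   1/2 ]
R3 → R3 − R2
  [ 1  -1   0  -7/4  -3/4 ]
  [ 0   1   1  -5/4   3/4 ]
  [ 0   0  -1     1     0 ]
  [ 0   2   0  -1/2   1/2 ]
R4 → R4 − 2·R2
  [ 1  -1   0  -7/4  -3/4 ]
  [ 0   1   1  -5/4   3/4 ]
  [ 0   0  -1     1     0 ]
  [ 0   0  -2     2    -1 ]
R3 → -1·R3
  [ 1  -1   0  -7/4  -3/4 ]
  [ 0   1   1  -5/4   3/4 ]
  [ 0   0   1    -1     0 ]
  [ 0   0  -2     2    -1 ]
R4 → R4 + 2·R3
  [ 1  -1  0  -7/4  -3/4 ]
  [ 0   1  1  -5/4   3/4 ]
  [ 0   0  1    -1     0 ]
  [ 0   0  0     0    -1 ]
R4 → -1·R4
  [ 1  -1  0  -7/4  -3/4 ]
  [ 0   1  1  -5/4   3/4 ]
  [ 0   0  1    -1     0 ]
  [ 0   0  0     0     1 ]
R2 → R2 − 3/4·R4
  [ 1  -1  0  -7/4  -3/4 ]
  [ 0   1  1  -5/4     0 ]
  [ 0   0  1    -1     0 ]
  [ 0   0  0     0     1 ]
R1 → R1 + 3/4·R4
  [ 1  -1  0  -7/4  0 ]
  [ 0   1  1  -5/4  0 ]
  [ 0   0  1    -1  0 ]
  [ 0   0  0     0  1 ]
R2 → R2 − R3
  [ 1  -1  0  -7/4  0 ]
  [ 0   1  0  -1/4  0 ]
  [ 0   0  1    -1  0 ]
  [ 0   0  0     0  1 ]
R1 → R1 + R2
  [ 1  0  0    -2  0 ]
  [ 0  1  0  -1/4  0 ]
  [ 0  0  1    -1  0 ]
  [ 0  0  0     0  1 ]
The reduced form has 4 nonzero rows.

rank = 4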